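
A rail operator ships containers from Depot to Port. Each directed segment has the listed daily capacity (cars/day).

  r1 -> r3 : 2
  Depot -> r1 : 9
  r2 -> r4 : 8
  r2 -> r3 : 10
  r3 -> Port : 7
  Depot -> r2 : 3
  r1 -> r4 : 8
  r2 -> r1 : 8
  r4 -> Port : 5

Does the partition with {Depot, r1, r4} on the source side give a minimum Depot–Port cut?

Given cut capacity: 3 + 2 + 5 = 10.
Augment Depot→r1→r3→Port: bottleneck 2, flow now 2.
Augment Depot→r1→r4→Port: bottleneck 5, flow now 7.
Augment Depot→r2→r3→Port: bottleneck 3, flow now 10.
No augmenting path remains; maximum flow = 10.
Cut capacity 10 equals the max flow, so it is a minimum cut.

Yes — it is a minimum cut (capacity 10).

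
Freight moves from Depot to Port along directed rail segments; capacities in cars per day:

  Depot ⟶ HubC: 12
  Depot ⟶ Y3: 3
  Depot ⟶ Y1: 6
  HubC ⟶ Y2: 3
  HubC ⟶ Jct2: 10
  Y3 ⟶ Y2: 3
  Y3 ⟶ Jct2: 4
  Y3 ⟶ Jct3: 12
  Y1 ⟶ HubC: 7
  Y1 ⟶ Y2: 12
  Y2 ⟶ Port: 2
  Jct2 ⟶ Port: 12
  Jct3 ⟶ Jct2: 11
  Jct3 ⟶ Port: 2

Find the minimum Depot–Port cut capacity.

Augment Depot→HubC→Y2→Port: bottleneck 2, flow now 2.
Augment Depot→HubC→Jct2→Port: bottleneck 10, flow now 12.
Augment Depot→Y3→Jct2→Port: bottleneck 2, flow now 14.
Augment Depot→Y3→Jct3→Port: bottleneck 1, flow now 15.
No augmenting path remains; maximum flow = 15.
By max-flow min-cut, the minimum cut capacity equals the max flow.
In the residual graph, reachable from Depot: {Depot, HubC, Y1, Y2}.
Min-cut edges: Depot→Y3 (3), HubC→Jct2 (10), Y2→Port (2); capacity 3 + 10 + 2 = 15.

15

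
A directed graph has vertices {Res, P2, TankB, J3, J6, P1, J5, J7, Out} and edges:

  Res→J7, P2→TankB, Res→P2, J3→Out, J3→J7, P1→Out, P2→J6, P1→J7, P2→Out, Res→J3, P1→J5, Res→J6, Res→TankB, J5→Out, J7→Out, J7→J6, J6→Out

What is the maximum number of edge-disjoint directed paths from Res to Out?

Assign every edge capacity 1; by Menger, the answer equals the max flow.
Path Res→P2→Out (+1); total 1.
Path Res→J3→Out (+1); total 2.
Path Res→J6→Out (+1); total 3.
Path Res→J7→Out (+1); total 4.
No residual Res→Out path; max flow = 4.
Certifying cut of size 4: {Res→J3, Res→J6, Res→J7, Res→P2}.

4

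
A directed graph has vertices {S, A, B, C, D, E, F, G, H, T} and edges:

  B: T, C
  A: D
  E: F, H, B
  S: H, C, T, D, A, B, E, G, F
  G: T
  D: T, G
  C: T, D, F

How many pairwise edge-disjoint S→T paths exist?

Assign every edge capacity 1; by Menger, the answer equals the max flow.
Path S→T (+1); total 1.
Path S→B→T (+1); total 2.
Path S→C→T (+1); total 3.
Path S→D→T (+1); total 4.
Path S→G→T (+1); total 5.
No residual S→T path; max flow = 5.
Certifying cut of size 5: {B→T, C→T, D→T, G→T, S→T}.

5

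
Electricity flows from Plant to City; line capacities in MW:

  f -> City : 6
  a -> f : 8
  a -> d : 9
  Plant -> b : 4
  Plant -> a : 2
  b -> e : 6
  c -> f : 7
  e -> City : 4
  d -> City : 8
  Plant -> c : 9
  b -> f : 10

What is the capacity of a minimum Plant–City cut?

12

Augment Plant→a→d→City: bottleneck 2, flow now 2.
Augment Plant→b→e→City: bottleneck 4, flow now 6.
Augment Plant→c→f→City: bottleneck 6, flow now 12.
No augmenting path remains; maximum flow = 12.
By max-flow min-cut, the minimum cut capacity equals the max flow.
In the residual graph, reachable from Plant: {Plant, c, f}.
Min-cut edges: Plant→a (2), Plant→b (4), f→City (6); capacity 2 + 4 + 6 = 12.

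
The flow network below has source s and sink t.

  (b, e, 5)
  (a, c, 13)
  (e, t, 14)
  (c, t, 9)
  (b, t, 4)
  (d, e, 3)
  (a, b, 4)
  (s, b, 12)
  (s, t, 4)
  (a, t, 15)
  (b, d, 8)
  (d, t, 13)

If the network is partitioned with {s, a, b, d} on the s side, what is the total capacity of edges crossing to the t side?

57

Edges leaving {s, a, b, d}: s→t (4), a→c (13), a→t (15), b→e (5), b→t (4), d→e (3), d→t (13).
Cut capacity = 4 + 13 + 15 + 5 + 4 + 3 + 13 = 57.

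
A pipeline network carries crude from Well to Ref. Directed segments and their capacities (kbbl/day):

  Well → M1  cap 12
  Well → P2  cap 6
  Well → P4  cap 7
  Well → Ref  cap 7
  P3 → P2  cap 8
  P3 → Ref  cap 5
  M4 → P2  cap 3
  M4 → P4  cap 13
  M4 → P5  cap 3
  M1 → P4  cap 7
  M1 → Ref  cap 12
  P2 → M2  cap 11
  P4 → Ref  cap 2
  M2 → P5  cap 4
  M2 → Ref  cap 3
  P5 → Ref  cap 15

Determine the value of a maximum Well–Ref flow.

27

Augment Well→Ref: bottleneck 7, flow now 7.
Augment Well→M1→Ref: bottleneck 12, flow now 19.
Augment Well→P4→Ref: bottleneck 2, flow now 21.
Augment Well→P2→M2→Ref: bottleneck 3, flow now 24.
Augment Well→P2→M2→P5→Ref: bottleneck 3, flow now 27.
No augmenting path remains; maximum flow = 27.
In the residual graph, reachable from Well: {Well, P4}.
Min-cut edges: Well→M1 (12), Well→P2 (6), Well→Ref (7), P4→Ref (2); capacity 12 + 6 + 7 + 2 = 27.
This cut is saturated, so no flow can exceed 27.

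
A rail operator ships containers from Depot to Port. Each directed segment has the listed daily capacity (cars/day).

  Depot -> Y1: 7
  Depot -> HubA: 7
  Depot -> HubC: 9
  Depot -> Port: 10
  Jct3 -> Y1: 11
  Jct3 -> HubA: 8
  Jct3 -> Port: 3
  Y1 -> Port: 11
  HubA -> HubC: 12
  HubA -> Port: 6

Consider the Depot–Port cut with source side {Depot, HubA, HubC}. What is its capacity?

Edges leaving {Depot, HubA, HubC}: Depot→Y1 (7), Depot→Port (10), HubA→Port (6).
Cut capacity = 7 + 10 + 6 = 23.

23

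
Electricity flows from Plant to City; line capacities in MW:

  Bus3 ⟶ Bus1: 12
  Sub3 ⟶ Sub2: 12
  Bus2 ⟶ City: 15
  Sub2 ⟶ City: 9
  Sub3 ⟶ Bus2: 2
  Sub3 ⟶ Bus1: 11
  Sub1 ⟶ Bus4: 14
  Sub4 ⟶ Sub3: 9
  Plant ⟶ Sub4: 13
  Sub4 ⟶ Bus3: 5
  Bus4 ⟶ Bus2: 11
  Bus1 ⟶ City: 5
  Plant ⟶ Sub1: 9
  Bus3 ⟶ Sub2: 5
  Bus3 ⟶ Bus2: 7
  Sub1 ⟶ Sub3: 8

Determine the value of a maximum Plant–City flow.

Augment Plant→Sub4→Bus3→Bus2→City: bottleneck 5, flow now 5.
Augment Plant→Sub4→Sub3→Bus2→City: bottleneck 2, flow now 7.
Augment Plant→Sub4→Sub3→Sub2→City: bottleneck 6, flow now 13.
Augment Plant→Sub1→Bus4→Bus2→City: bottleneck 8, flow now 21.
Augment Plant→Sub1→Sub3→Sub2→City: bottleneck 1, flow now 22.
No augmenting path remains; maximum flow = 22.
In the residual graph, reachable from Plant: {Plant}.
Min-cut edges: Plant→Sub4 (13), Plant→Sub1 (9); capacity 13 + 9 = 22.
This cut is saturated, so no flow can exceed 22.

22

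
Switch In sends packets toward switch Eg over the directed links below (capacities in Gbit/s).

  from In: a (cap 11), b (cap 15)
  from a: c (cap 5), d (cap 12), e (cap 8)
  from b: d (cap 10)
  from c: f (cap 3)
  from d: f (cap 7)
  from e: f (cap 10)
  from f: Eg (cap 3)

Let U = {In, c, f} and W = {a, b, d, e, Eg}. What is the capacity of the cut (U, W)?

29

Edges leaving {In, c, f}: In→a (11), In→b (15), f→Eg (3).
Cut capacity = 11 + 15 + 3 = 29.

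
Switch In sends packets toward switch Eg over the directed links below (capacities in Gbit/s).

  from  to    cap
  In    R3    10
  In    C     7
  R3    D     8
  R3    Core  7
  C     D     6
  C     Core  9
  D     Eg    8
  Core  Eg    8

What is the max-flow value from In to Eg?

16

Augment In→R3→D→Eg: bottleneck 8, flow now 8.
Augment In→R3→Core→Eg: bottleneck 2, flow now 10.
Augment In→C→Core→Eg: bottleneck 6, flow now 16.
No augmenting path remains; maximum flow = 16.
In the residual graph, reachable from In: {In, R3, C, D, Core}.
Min-cut edges: D→Eg (8), Core→Eg (8); capacity 8 + 8 = 16.
This cut is saturated, so no flow can exceed 16.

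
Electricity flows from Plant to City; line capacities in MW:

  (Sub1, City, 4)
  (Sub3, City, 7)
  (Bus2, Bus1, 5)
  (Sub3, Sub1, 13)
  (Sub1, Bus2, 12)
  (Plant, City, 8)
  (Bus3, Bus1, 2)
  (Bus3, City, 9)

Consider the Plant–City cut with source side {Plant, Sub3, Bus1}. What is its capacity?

28

Edges leaving {Plant, Sub3, Bus1}: Plant→City (8), Sub3→Sub1 (13), Sub3→City (7).
Cut capacity = 8 + 13 + 7 = 28.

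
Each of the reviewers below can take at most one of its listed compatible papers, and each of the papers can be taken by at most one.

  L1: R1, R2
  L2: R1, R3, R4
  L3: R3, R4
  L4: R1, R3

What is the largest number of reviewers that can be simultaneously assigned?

Unit-capacity flow: source→left, listed edges, right→sink; max matching = max flow.
Augmenting path L1→R1 (+1); matched 1.
Augmenting path L2→R3 (+1); matched 2.
Augmenting path L3→R4 (+1); matched 3.
Augmenting path L4→R1→L1→R2 (+1); matched 4.
No augmenting path remains; maximum matching = 4.
König certificate: {L1, L2, L3, L4} is a vertex cover of size 4 (every listed pair touches it), so no matching can be larger.

4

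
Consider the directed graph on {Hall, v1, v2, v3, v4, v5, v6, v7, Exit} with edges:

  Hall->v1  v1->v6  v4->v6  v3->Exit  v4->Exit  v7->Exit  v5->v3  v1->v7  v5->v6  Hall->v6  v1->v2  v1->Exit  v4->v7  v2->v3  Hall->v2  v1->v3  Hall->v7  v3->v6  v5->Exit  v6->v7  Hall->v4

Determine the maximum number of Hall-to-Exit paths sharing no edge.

4

Assign every edge capacity 1; by Menger, the answer equals the max flow.
Path Hall→v1→Exit (+1); total 1.
Path Hall→v4→Exit (+1); total 2.
Path Hall→v7→Exit (+1); total 3.
Path Hall→v2→v3→Exit (+1); total 4.
No residual Hall→Exit path; max flow = 4.
Certifying cut of size 4: {Hall→v1, Hall→v2, Hall→v4, v7→Exit}.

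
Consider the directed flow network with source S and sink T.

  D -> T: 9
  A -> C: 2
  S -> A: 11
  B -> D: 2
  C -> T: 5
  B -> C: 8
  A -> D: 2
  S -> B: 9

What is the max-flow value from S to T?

Augment S→A→C→T: bottleneck 2, flow now 2.
Augment S→A→D→T: bottleneck 2, flow now 4.
Augment S→B→C→T: bottleneck 3, flow now 7.
Augment S→B→D→T: bottleneck 2, flow now 9.
No augmenting path remains; maximum flow = 9.
In the residual graph, reachable from S: {S, A, B, C}.
Min-cut edges: A→D (2), B→D (2), C→T (5); capacity 2 + 2 + 5 = 9.
This cut is saturated, so no flow can exceed 9.

9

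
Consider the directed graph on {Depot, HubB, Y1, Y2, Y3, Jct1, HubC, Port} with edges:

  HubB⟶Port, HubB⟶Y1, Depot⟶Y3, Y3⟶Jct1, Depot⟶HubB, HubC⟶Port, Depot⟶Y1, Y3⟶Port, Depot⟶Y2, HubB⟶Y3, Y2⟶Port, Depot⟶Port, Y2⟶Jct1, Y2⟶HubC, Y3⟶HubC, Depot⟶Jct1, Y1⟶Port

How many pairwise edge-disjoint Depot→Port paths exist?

5

Assign every edge capacity 1; by Menger, the answer equals the max flow.
Path Depot→Port (+1); total 1.
Path Depot→HubB→Port (+1); total 2.
Path Depot→Y1→Port (+1); total 3.
Path Depot→Y2→Port (+1); total 4.
Path Depot→Y3→Port (+1); total 5.
No residual Depot→Port path; max flow = 5.
Certifying cut of size 5: {Depot→HubB, Depot→Port, Depot→Y1, Depot→Y2, Depot→Y3}.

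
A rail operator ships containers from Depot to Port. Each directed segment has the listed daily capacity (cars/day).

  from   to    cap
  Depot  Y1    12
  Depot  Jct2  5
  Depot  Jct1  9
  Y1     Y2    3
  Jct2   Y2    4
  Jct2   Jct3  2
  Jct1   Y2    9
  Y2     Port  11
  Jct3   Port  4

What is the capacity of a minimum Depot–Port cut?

13

Augment Depot→Y1→Y2→Port: bottleneck 3, flow now 3.
Augment Depot→Jct2→Y2→Port: bottleneck 4, flow now 7.
Augment Depot→Jct2→Jct3→Port: bottleneck 1, flow now 8.
Augment Depot→Jct1→Y2→Port: bottleneck 4, flow now 12.
Augment Depot→Jct1→Y2→Jct2→Jct3→Port: bottleneck 1, flow now 13. (uses reverse residual edge)
No augmenting path remains; maximum flow = 13.
By max-flow min-cut, the minimum cut capacity equals the max flow.
In the residual graph, reachable from Depot: {Depot, Y1, Jct2, Jct1, Y2}.
Min-cut edges: Jct2→Jct3 (2), Y2→Port (11); capacity 2 + 11 = 13.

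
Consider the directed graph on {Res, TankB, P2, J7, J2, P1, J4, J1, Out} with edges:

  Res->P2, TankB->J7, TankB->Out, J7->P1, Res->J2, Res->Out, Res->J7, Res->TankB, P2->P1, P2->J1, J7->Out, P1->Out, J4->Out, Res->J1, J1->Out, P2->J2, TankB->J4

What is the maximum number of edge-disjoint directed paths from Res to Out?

5

Assign every edge capacity 1; by Menger, the answer equals the max flow.
Path Res→Out (+1); total 1.
Path Res→TankB→Out (+1); total 2.
Path Res→J7→Out (+1); total 3.
Path Res→J1→Out (+1); total 4.
Path Res→P2→P1→Out (+1); total 5.
No residual Res→Out path; max flow = 5.
Certifying cut of size 5: {Res→J1, Res→J7, Res→Out, Res→P2, Res→TankB}.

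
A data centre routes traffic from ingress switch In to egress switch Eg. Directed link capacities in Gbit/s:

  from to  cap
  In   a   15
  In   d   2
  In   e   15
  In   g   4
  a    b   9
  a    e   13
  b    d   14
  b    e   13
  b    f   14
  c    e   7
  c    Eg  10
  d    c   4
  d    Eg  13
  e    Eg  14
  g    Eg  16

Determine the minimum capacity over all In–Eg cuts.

29

Augment In→d→Eg: bottleneck 2, flow now 2.
Augment In→e→Eg: bottleneck 14, flow now 16.
Augment In→g→Eg: bottleneck 4, flow now 20.
Augment In→a→b→d→Eg: bottleneck 9, flow now 29.
No augmenting path remains; maximum flow = 29.
By max-flow min-cut, the minimum cut capacity equals the max flow.
In the residual graph, reachable from In: {In, a, e}.
Min-cut edges: In→d (2), In→g (4), a→b (9), e→Eg (14); capacity 2 + 4 + 9 + 14 = 29.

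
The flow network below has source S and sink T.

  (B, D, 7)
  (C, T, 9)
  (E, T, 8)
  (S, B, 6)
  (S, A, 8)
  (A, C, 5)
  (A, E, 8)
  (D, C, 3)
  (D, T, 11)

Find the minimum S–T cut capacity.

Augment S→A→C→T: bottleneck 5, flow now 5.
Augment S→A→E→T: bottleneck 3, flow now 8.
Augment S→B→D→T: bottleneck 6, flow now 14.
No augmenting path remains; maximum flow = 14.
By max-flow min-cut, the minimum cut capacity equals the max flow.
In the residual graph, reachable from S: {S}.
Min-cut edges: S→A (8), S→B (6); capacity 8 + 6 = 14.

14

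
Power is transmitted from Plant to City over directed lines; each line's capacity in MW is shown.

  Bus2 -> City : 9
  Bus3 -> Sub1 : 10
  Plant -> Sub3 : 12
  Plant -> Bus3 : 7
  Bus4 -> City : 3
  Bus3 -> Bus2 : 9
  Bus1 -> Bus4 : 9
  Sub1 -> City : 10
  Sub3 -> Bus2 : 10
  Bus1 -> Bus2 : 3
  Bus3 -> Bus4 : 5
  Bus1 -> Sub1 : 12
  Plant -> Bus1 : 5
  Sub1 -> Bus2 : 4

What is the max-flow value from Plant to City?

Augment Plant→Bus3→Bus2→City: bottleneck 7, flow now 7.
Augment Plant→Sub3→Bus2→City: bottleneck 2, flow now 9.
Augment Plant→Bus1→Sub1→City: bottleneck 5, flow now 14.
Augment Plant→Sub3→Bus2→Bus3→Sub1→City: bottleneck 5, flow now 19. (uses reverse residual edge)
Augment Plant→Sub3→Bus2→Bus3→Bus4→City: bottleneck 2, flow now 21. (uses reverse residual edge)
No augmenting path remains; maximum flow = 21.
In the residual graph, reachable from Plant: {Plant, Sub3, Bus2}.
Min-cut edges: Plant→Bus3 (7), Plant→Bus1 (5), Bus2→City (9); capacity 7 + 5 + 9 = 21.
This cut is saturated, so no flow can exceed 21.

21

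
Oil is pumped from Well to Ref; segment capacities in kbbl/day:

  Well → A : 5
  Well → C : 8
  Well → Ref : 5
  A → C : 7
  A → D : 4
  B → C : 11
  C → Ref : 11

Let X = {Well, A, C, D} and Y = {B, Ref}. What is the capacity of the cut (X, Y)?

16

Edges leaving {Well, A, C, D}: Well→Ref (5), C→Ref (11).
Cut capacity = 5 + 11 = 16.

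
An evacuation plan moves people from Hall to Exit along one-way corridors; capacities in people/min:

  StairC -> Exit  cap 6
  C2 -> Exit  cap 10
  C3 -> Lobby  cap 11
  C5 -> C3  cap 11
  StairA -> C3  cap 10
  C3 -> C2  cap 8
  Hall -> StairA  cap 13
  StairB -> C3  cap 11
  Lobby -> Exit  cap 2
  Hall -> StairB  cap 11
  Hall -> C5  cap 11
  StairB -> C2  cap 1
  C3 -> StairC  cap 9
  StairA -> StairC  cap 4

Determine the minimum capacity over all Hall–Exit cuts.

Augment Hall→StairB→C2→Exit: bottleneck 1, flow now 1.
Augment Hall→StairA→StairC→Exit: bottleneck 4, flow now 5.
Augment Hall→C5→C3→Lobby→Exit: bottleneck 2, flow now 7.
Augment Hall→C5→C3→StairC→Exit: bottleneck 2, flow now 9.
Augment Hall→C5→C3→C2→Exit: bottleneck 7, flow now 16.
Augment Hall→StairB→C3→C2→Exit: bottleneck 1, flow now 17.
No augmenting path remains; maximum flow = 17.
By max-flow min-cut, the minimum cut capacity equals the max flow.
In the residual graph, reachable from Hall: {Hall, C5, StairB, StairA, C3, Lobby, StairC}.
Min-cut edges: StairB→C2 (1), C3→C2 (8), Lobby→Exit (2), StairC→Exit (6); capacity 1 + 8 + 2 + 6 = 17.

17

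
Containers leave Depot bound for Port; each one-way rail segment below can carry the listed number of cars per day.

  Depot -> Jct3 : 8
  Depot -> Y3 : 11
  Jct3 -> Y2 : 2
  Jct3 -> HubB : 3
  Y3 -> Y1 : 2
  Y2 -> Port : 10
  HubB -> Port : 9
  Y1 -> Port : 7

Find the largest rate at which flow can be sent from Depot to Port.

Augment Depot→Jct3→Y2→Port: bottleneck 2, flow now 2.
Augment Depot→Jct3→HubB→Port: bottleneck 3, flow now 5.
Augment Depot→Y3→Y1→Port: bottleneck 2, flow now 7.
No augmenting path remains; maximum flow = 7.
In the residual graph, reachable from Depot: {Depot, Jct3, Y3}.
Min-cut edges: Jct3→Y2 (2), Jct3→HubB (3), Y3→Y1 (2); capacity 2 + 3 + 2 = 7.
This cut is saturated, so no flow can exceed 7.

7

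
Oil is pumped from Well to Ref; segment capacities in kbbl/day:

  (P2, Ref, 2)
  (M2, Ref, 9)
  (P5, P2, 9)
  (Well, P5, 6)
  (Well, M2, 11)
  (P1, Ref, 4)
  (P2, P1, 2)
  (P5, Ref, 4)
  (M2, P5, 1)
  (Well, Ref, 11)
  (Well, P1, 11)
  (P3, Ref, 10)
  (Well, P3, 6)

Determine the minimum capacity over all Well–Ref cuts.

36

Augment Well→Ref: bottleneck 11, flow now 11.
Augment Well→P5→Ref: bottleneck 4, flow now 15.
Augment Well→P3→Ref: bottleneck 6, flow now 21.
Augment Well→M2→Ref: bottleneck 9, flow now 30.
Augment Well→P1→Ref: bottleneck 4, flow now 34.
Augment Well→P5→P2→Ref: bottleneck 2, flow now 36.
No augmenting path remains; maximum flow = 36.
By max-flow min-cut, the minimum cut capacity equals the max flow.
In the residual graph, reachable from Well: {Well, P5, P2, M2, P1}.
Min-cut edges: Well→P3 (6), Well→Ref (11), P5→Ref (4), P2→Ref (2), M2→Ref (9), P1→Ref (4); capacity 6 + 11 + 4 + 2 + 9 + 4 = 36.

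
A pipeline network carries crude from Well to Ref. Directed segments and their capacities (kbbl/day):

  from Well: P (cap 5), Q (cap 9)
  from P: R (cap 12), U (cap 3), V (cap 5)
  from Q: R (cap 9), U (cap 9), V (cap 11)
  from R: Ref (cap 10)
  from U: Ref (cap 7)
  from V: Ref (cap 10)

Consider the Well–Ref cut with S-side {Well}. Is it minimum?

Yes — it is a minimum cut (capacity 14).

Given cut capacity: 5 + 9 = 14.
Augment Well→P→R→Ref: bottleneck 5, flow now 5.
Augment Well→Q→R→Ref: bottleneck 5, flow now 10.
Augment Well→Q→U→Ref: bottleneck 4, flow now 14.
No augmenting path remains; maximum flow = 14.
Cut capacity 14 equals the max flow, so it is a minimum cut.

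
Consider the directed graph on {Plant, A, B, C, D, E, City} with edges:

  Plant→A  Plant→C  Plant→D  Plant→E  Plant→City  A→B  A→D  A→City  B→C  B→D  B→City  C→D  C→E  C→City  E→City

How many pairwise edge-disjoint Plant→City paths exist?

Assign every edge capacity 1; by Menger, the answer equals the max flow.
Path Plant→City (+1); total 1.
Path Plant→A→City (+1); total 2.
Path Plant→C→City (+1); total 3.
Path Plant→E→City (+1); total 4.
No residual Plant→City path; max flow = 4.
Certifying cut of size 4: {Plant→A, Plant→C, Plant→City, Plant→E}.

4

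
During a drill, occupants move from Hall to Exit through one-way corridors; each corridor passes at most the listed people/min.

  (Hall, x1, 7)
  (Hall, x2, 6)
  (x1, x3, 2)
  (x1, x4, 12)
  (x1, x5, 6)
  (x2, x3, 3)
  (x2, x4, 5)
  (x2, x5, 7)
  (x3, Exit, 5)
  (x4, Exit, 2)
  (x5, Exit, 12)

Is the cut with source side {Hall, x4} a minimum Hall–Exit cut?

No — its capacity is 15, but the minimum cut has capacity 13.

Given cut capacity: 7 + 6 + 2 = 15.
Augment Hall→x1→x3→Exit: bottleneck 2, flow now 2.
Augment Hall→x1→x4→Exit: bottleneck 2, flow now 4.
Augment Hall→x1→x5→Exit: bottleneck 3, flow now 7.
Augment Hall→x2→x3→Exit: bottleneck 3, flow now 10.
Augment Hall→x2→x5→Exit: bottleneck 3, flow now 13.
No augmenting path remains; maximum flow = 13.
In the residual graph, reachable from Hall: {Hall}.
Min-cut edges: Hall→x1 (7), Hall→x2 (6); capacity 7 + 6 = 13.
Cut capacity 15 exceeds the max flow 13, so it is not minimum.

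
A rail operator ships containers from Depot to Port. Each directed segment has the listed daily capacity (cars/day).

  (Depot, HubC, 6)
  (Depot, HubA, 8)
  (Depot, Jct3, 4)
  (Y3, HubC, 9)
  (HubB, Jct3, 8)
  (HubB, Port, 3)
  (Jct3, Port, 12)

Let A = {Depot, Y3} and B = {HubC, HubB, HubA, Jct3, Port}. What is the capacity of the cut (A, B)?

Edges leaving {Depot, Y3}: Depot→HubC (6), Depot→HubA (8), Depot→Jct3 (4), Y3→HubC (9).
Cut capacity = 6 + 8 + 4 + 9 = 27.

27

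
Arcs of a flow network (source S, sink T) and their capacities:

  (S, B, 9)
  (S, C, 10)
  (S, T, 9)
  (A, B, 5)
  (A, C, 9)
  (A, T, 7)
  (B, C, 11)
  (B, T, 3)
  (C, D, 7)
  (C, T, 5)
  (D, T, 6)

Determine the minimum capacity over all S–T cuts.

Augment S→T: bottleneck 9, flow now 9.
Augment S→B→T: bottleneck 3, flow now 12.
Augment S→C→T: bottleneck 5, flow now 17.
Augment S→C→D→T: bottleneck 5, flow now 22.
Augment S→B→C→D→T: bottleneck 1, flow now 23.
No augmenting path remains; maximum flow = 23.
By max-flow min-cut, the minimum cut capacity equals the max flow.
In the residual graph, reachable from S: {S, B, C, D}.
Min-cut edges: S→T (9), B→T (3), C→T (5), D→T (6); capacity 9 + 3 + 5 + 6 = 23.

23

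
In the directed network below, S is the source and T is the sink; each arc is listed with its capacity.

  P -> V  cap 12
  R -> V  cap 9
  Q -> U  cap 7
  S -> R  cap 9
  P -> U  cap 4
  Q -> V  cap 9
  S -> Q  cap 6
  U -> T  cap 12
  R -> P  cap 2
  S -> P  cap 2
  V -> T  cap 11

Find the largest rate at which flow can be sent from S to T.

17

Augment S→P→U→T: bottleneck 2, flow now 2.
Augment S→Q→U→T: bottleneck 6, flow now 8.
Augment S→R→V→T: bottleneck 9, flow now 17.
No augmenting path remains; maximum flow = 17.
In the residual graph, reachable from S: {S}.
Min-cut edges: S→P (2), S→Q (6), S→R (9); capacity 2 + 6 + 9 = 17.
This cut is saturated, so no flow can exceed 17.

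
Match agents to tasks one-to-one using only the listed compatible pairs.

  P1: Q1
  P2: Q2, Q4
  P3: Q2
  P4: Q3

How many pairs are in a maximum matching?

4

Unit-capacity flow: source→left, listed edges, right→sink; max matching = max flow.
Augmenting path P1→Q1 (+1); matched 1.
Augmenting path P2→Q2 (+1); matched 2.
Augmenting path P4→Q3 (+1); matched 3.
Augmenting path P3→Q2→P2→Q4 (+1); matched 4.
No augmenting path remains; maximum matching = 4.
König certificate: {P1, P2, P3, P4} is a vertex cover of size 4 (every listed pair touches it), so no matching can be larger.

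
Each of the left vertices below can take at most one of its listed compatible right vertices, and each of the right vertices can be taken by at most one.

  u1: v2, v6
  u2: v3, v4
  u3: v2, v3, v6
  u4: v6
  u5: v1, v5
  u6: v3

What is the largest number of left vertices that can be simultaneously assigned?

5

Unit-capacity flow: source→left, listed edges, right→sink; max matching = max flow.
Augmenting path u1→v2 (+1); matched 1.
Augmenting path u2→v3 (+1); matched 2.
Augmenting path u3→v6 (+1); matched 3.
Augmenting path u5→v1 (+1); matched 4.
Augmenting path u6→v3→u2→v4 (+1); matched 5.
No augmenting path remains; maximum matching = 5.
König certificate: {u2, u5, v2, v3, v6} is a vertex cover of size 5 (every listed pair touches it), so no matching can be larger.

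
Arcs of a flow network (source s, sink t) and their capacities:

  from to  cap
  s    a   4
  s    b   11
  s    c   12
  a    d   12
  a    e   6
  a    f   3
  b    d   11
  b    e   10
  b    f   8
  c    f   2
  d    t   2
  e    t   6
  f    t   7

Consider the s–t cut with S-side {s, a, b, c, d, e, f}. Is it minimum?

Given cut capacity: 2 + 6 + 7 = 15.
Augment s→a→d→t: bottleneck 2, flow now 2.
Augment s→a→e→t: bottleneck 2, flow now 4.
Augment s→b→e→t: bottleneck 4, flow now 8.
Augment s→b→f→t: bottleneck 7, flow now 15.
No augmenting path remains; maximum flow = 15.
Cut capacity 15 equals the max flow, so it is a minimum cut.

Yes — it is a minimum cut (capacity 15).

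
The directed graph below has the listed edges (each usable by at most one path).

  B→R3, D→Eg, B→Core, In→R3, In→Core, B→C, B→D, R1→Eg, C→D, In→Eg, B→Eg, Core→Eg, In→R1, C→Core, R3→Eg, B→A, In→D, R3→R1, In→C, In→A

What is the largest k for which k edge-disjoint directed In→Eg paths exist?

Assign every edge capacity 1; by Menger, the answer equals the max flow.
Path In→Eg (+1); total 1.
Path In→R1→Eg (+1); total 2.
Path In→D→Eg (+1); total 3.
Path In→Core→Eg (+1); total 4.
Path In→R3→Eg (+1); total 5.
No residual In→Eg path; max flow = 5.
Certifying cut of size 5: {Core→Eg, D→Eg, In→Eg, In→R1, In→R3}.

5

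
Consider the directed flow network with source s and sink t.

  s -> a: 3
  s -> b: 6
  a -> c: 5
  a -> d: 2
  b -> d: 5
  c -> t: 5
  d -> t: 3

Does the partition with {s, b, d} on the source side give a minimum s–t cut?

Yes — it is a minimum cut (capacity 6).

Given cut capacity: 3 + 3 = 6.
Augment s→a→c→t: bottleneck 3, flow now 3.
Augment s→b→d→t: bottleneck 3, flow now 6.
No augmenting path remains; maximum flow = 6.
Cut capacity 6 equals the max flow, so it is a minimum cut.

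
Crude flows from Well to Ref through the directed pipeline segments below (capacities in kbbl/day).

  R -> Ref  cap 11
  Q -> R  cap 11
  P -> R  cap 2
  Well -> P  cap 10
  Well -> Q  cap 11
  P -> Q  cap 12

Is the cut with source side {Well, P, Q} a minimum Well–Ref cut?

No — its capacity is 13, but the minimum cut has capacity 11.

Given cut capacity: 2 + 11 = 13.
Augment Well→P→R→Ref: bottleneck 2, flow now 2.
Augment Well→Q→R→Ref: bottleneck 9, flow now 11.
No augmenting path remains; maximum flow = 11.
In the residual graph, reachable from Well: {Well, P, Q, R}.
Min-cut edges: R→Ref (11); capacity 11 = 11.
Cut capacity 13 exceeds the max flow 11, so it is not minimum.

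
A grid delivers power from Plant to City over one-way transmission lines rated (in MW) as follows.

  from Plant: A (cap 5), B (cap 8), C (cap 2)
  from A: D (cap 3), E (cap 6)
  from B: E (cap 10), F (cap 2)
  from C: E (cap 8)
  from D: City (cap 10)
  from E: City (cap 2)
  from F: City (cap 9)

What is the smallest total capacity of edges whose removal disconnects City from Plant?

Augment Plant→A→D→City: bottleneck 3, flow now 3.
Augment Plant→A→E→City: bottleneck 2, flow now 5.
Augment Plant→B→F→City: bottleneck 2, flow now 7.
No augmenting path remains; maximum flow = 7.
By max-flow min-cut, the minimum cut capacity equals the max flow.
In the residual graph, reachable from Plant: {Plant, A, B, C, E}.
Min-cut edges: A→D (3), B→F (2), E→City (2); capacity 3 + 2 + 2 = 7.

7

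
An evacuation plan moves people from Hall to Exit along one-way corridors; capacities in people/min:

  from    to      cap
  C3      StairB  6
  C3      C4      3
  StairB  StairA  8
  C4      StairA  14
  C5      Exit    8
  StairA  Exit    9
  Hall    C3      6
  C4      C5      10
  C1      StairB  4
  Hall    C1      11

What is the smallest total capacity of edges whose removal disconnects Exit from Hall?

Augment Hall→C1→StairB→StairA→Exit: bottleneck 4, flow now 4.
Augment Hall→C3→StairB→StairA→Exit: bottleneck 4, flow now 8.
Augment Hall→C3→C4→StairA→Exit: bottleneck 1, flow now 9.
Augment Hall→C3→C4→C5→Exit: bottleneck 1, flow now 10.
No augmenting path remains; maximum flow = 10.
By max-flow min-cut, the minimum cut capacity equals the max flow.
In the residual graph, reachable from Hall: {Hall, C1}.
Min-cut edges: Hall→C3 (6), C1→StairB (4); capacity 6 + 4 = 10.

10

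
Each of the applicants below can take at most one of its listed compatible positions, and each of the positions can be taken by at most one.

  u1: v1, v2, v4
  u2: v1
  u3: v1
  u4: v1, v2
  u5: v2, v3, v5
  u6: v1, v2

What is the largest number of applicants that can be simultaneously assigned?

4

Unit-capacity flow: source→left, listed edges, right→sink; max matching = max flow.
Augmenting path u1→v1 (+1); matched 1.
Augmenting path u4→v2 (+1); matched 2.
Augmenting path u5→v3 (+1); matched 3.
Augmenting path u2→v1→u1→v4 (+1); matched 4.
No augmenting path remains; maximum matching = 4.
König certificate: {u1, u5, v1, v2} is a vertex cover of size 4 (every listed pair touches it), so no matching can be larger.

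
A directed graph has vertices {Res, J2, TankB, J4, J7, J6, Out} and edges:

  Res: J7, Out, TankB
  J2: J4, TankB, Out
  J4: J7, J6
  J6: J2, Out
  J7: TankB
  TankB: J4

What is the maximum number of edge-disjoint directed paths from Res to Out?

Assign every edge capacity 1; by Menger, the answer equals the max flow.
Path Res→Out (+1); total 1.
Path Res→TankB→J4→J6→Out (+1); total 2.
No residual Res→Out path; max flow = 2.
Certifying cut of size 2: {Res→Out, TankB→J4}.

2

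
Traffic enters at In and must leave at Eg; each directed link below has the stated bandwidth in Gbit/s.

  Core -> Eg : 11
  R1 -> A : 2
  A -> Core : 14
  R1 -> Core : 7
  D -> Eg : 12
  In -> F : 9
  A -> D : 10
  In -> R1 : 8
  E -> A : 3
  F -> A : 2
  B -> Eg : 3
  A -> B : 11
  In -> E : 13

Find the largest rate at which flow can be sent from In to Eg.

Augment In→R1→Core→Eg: bottleneck 7, flow now 7.
Augment In→E→A→B→Eg: bottleneck 3, flow now 10.
Augment In→R1→A→D→Eg: bottleneck 1, flow now 11.
Augment In→F→A→D→Eg: bottleneck 2, flow now 13.
No augmenting path remains; maximum flow = 13.
In the residual graph, reachable from In: {In, E, F}.
Min-cut edges: In→R1 (8), E→A (3), F→A (2); capacity 8 + 3 + 2 = 13.
This cut is saturated, so no flow can exceed 13.

13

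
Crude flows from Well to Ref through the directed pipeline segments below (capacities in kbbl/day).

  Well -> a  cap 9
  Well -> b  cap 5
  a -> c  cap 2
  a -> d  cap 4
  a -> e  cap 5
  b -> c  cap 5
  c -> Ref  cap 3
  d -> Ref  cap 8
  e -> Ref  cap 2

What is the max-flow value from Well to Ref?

Augment Well→a→c→Ref: bottleneck 2, flow now 2.
Augment Well→a→d→Ref: bottleneck 4, flow now 6.
Augment Well→a→e→Ref: bottleneck 2, flow now 8.
Augment Well→b→c→Ref: bottleneck 1, flow now 9.
No augmenting path remains; maximum flow = 9.
In the residual graph, reachable from Well: {Well, a, b, c, e}.
Min-cut edges: a→d (4), c→Ref (3), e→Ref (2); capacity 4 + 3 + 2 = 9.
This cut is saturated, so no flow can exceed 9.

9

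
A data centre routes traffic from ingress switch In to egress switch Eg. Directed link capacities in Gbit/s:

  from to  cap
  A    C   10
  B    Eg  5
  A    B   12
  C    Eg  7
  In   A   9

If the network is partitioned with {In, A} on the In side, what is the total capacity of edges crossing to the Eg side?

Edges leaving {In, A}: A→B (12), A→C (10).
Cut capacity = 12 + 10 = 22.

22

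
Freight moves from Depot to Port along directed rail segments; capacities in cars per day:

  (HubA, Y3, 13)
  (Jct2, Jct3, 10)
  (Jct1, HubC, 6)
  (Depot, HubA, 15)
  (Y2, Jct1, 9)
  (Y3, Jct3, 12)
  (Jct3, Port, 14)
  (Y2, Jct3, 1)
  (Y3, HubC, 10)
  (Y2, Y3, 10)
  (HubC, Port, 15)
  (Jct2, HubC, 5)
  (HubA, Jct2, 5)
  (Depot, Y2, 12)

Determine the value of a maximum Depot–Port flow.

27

Augment Depot→Y2→Jct3→Port: bottleneck 1, flow now 1.
Augment Depot→HubA→Jct2→Jct3→Port: bottleneck 5, flow now 6.
Augment Depot→HubA→Y3→Jct3→Port: bottleneck 8, flow now 14.
Augment Depot→HubA→Y3→HubC→Port: bottleneck 2, flow now 16.
Augment Depot→Y2→Y3→HubC→Port: bottleneck 8, flow now 24.
Augment Depot→Y2→Jct1→HubC→Port: bottleneck 3, flow now 27.
No augmenting path remains; maximum flow = 27.
In the residual graph, reachable from Depot: {Depot}.
Min-cut edges: Depot→HubA (15), Depot→Y2 (12); capacity 15 + 12 = 27.
This cut is saturated, so no flow can exceed 27.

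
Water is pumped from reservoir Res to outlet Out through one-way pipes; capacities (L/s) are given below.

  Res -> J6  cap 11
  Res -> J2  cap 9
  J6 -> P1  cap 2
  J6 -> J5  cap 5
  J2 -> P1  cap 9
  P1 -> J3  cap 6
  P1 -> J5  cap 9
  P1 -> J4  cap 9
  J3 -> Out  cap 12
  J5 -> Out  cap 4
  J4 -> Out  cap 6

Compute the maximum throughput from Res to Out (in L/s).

15

Augment Res→J6→J5→Out: bottleneck 4, flow now 4.
Augment Res→J6→P1→J3→Out: bottleneck 2, flow now 6.
Augment Res→J2→P1→J3→Out: bottleneck 4, flow now 10.
Augment Res→J2→P1→J4→Out: bottleneck 5, flow now 15.
No augmenting path remains; maximum flow = 15.
In the residual graph, reachable from Res: {Res, J6, J5}.
Min-cut edges: Res→J2 (9), J6→P1 (2), J5→Out (4); capacity 9 + 2 + 4 = 15.
This cut is saturated, so no flow can exceed 15.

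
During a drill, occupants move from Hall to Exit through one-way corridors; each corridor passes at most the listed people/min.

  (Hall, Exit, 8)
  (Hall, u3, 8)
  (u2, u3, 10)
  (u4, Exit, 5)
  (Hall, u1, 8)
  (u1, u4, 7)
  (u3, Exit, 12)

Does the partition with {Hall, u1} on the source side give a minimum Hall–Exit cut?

Given cut capacity: 8 + 8 + 7 = 23.
Augment Hall→Exit: bottleneck 8, flow now 8.
Augment Hall→u3→Exit: bottleneck 8, flow now 16.
Augment Hall→u1→u4→Exit: bottleneck 5, flow now 21.
No augmenting path remains; maximum flow = 21.
In the residual graph, reachable from Hall: {Hall, u1, u4}.
Min-cut edges: Hall→u3 (8), Hall→Exit (8), u4→Exit (5); capacity 8 + 8 + 5 = 21.
Cut capacity 23 exceeds the max flow 21, so it is not minimum.

No — its capacity is 23, but the minimum cut has capacity 21.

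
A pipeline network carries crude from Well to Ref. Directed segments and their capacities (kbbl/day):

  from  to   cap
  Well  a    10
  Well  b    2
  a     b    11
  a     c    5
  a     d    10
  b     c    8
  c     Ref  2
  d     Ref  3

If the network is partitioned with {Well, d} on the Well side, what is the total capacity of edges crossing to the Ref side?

15

Edges leaving {Well, d}: Well→a (10), Well→b (2), d→Ref (3).
Cut capacity = 10 + 2 + 3 = 15.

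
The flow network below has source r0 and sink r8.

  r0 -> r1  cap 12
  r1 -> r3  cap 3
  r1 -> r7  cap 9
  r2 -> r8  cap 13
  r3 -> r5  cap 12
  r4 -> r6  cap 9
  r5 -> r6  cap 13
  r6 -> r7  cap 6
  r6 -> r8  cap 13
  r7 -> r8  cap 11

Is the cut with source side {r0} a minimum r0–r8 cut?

Yes — it is a minimum cut (capacity 12).

Given cut capacity: 12 = 12.
Augment r0→r1→r7→r8: bottleneck 9, flow now 9.
Augment r0→r1→r3→r5→r6→r8: bottleneck 3, flow now 12.
No augmenting path remains; maximum flow = 12.
Cut capacity 12 equals the max flow, so it is a minimum cut.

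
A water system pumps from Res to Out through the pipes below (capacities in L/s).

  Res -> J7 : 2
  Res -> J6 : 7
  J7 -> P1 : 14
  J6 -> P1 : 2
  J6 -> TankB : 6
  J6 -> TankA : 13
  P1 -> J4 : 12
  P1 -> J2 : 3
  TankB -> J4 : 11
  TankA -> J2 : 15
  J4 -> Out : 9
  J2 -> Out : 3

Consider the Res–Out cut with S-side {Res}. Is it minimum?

Given cut capacity: 2 + 7 = 9.
Augment Res→J7→P1→J4→Out: bottleneck 2, flow now 2.
Augment Res→J6→P1→J4→Out: bottleneck 2, flow now 4.
Augment Res→J6→TankB→J4→Out: bottleneck 5, flow now 9.
No augmenting path remains; maximum flow = 9.
Cut capacity 9 equals the max flow, so it is a minimum cut.

Yes — it is a minimum cut (capacity 9).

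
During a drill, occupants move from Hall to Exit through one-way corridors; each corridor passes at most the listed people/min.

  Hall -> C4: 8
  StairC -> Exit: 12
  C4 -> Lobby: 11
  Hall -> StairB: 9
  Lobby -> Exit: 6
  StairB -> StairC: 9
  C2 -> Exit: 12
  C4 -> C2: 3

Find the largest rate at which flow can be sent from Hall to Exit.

17

Augment Hall→C4→Lobby→Exit: bottleneck 6, flow now 6.
Augment Hall→C4→C2→Exit: bottleneck 2, flow now 8.
Augment Hall→StairB→StairC→Exit: bottleneck 9, flow now 17.
No augmenting path remains; maximum flow = 17.
In the residual graph, reachable from Hall: {Hall}.
Min-cut edges: Hall→C4 (8), Hall→StairB (9); capacity 8 + 9 = 17.
This cut is saturated, so no flow can exceed 17.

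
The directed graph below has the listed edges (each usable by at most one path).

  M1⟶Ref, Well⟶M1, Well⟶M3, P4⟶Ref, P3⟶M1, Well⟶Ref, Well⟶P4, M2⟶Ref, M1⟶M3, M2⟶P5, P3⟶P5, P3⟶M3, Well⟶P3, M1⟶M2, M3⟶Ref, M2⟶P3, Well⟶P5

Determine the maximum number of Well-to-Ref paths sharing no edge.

Assign every edge capacity 1; by Menger, the answer equals the max flow.
Path Well→Ref (+1); total 1.
Path Well→M1→Ref (+1); total 2.
Path Well→P4→Ref (+1); total 3.
Path Well→M3→Ref (+1); total 4.
Path Well→P3→M1→M2→Ref (+1); total 5.
No residual Well→Ref path; max flow = 5.
Certifying cut of size 5: {Well→M1, Well→M3, Well→P3, Well→P4, Well→Ref}.

5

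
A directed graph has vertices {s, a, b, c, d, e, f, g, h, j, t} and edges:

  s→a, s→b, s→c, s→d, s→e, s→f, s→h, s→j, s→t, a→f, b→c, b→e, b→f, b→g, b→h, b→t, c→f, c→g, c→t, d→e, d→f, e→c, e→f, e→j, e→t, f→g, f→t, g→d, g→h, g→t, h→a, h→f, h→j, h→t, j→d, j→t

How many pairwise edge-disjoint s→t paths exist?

8

Assign every edge capacity 1; by Menger, the answer equals the max flow.
Path s→t (+1); total 1.
Path s→b→t (+1); total 2.
Path s→c→t (+1); total 3.
Path s→e→t (+1); total 4.
Path s→f→t (+1); total 5.
Path s→h→t (+1); total 6.
Path s→j→t (+1); total 7.
Path s→a→f→g→t (+1); total 8.
No residual s→t path; max flow = 8.
Certifying cut of size 8: {c→t, e→t, f→t, g→t, h→t, j→t, s→b, s→t}.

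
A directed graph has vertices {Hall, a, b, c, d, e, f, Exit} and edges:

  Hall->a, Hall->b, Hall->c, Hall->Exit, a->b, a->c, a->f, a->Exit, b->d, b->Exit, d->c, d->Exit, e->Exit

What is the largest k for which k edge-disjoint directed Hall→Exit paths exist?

Assign every edge capacity 1; by Menger, the answer equals the max flow.
Path Hall→Exit (+1); total 1.
Path Hall→a→Exit (+1); total 2.
Path Hall→b→Exit (+1); total 3.
No residual Hall→Exit path; max flow = 3.
Certifying cut of size 3: {Hall→Exit, Hall→a, Hall→b}.

3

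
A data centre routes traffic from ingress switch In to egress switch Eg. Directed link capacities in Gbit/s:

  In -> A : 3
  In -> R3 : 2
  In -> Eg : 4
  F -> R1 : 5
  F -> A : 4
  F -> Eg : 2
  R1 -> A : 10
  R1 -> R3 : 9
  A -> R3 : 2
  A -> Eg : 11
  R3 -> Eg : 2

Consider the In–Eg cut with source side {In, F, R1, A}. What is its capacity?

30

Edges leaving {In, F, R1, A}: In→R3 (2), In→Eg (4), F→Eg (2), R1→R3 (9), A→R3 (2), A→Eg (11).
Cut capacity = 2 + 4 + 2 + 9 + 2 + 11 = 30.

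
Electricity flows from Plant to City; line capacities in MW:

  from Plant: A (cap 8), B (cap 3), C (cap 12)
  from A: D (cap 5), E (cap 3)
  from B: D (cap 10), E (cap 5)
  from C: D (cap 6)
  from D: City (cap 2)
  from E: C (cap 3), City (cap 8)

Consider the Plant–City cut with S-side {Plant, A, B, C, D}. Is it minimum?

No — its capacity is 10, but the minimum cut has capacity 8.

Given cut capacity: 3 + 5 + 2 = 10.
Augment Plant→A→D→City: bottleneck 2, flow now 2.
Augment Plant→A→E→City: bottleneck 3, flow now 5.
Augment Plant→B→E→City: bottleneck 3, flow now 8.
No augmenting path remains; maximum flow = 8.
In the residual graph, reachable from Plant: {Plant, A, C, D}.
Min-cut edges: Plant→B (3), A→E (3), D→City (2); capacity 3 + 3 + 2 = 8.
Cut capacity 10 exceeds the max flow 8, so it is not minimum.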